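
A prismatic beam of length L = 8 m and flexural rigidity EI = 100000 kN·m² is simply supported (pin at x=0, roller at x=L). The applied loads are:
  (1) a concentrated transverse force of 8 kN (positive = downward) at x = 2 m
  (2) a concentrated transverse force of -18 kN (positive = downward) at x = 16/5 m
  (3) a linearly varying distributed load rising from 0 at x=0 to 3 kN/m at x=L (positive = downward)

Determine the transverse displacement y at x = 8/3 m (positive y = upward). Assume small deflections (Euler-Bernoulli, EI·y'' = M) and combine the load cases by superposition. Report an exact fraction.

y(8/3) = 36974/94921875 m

Load 1 — point force P=8 kN at a=2 m (b=L-a=6):
  y_1 = -Pa(L-x)(2Lx-a²-x²)/(6LEI)  [x>a] = -8·2·(8-(8/3))·(2·8·(8/3)-2²-(8/3)²)/(6·8·100000) = -142/253125 m
Load 2 — point force P=-18 kN at a=16/5 m (b=L-a=24/5):
  y_2 = -Pbx(L²-b²-x²)/(6LEI)  [x≤a] = -(-18)·(24/5)·(8/3)·(8²-(24/5)²-(8/3)²)/(6·8·100000) = 1904/1171875 m
Load 3 — triangular load w₀=3 kN/m (0→w₀ over full span):
  y_3 = -w₀x(7L⁴-10L²x²+3x⁴)/(360LEI) = -3·(8/3)·(7·8⁴-10·8²·(8/3)²+3·(8/3)⁴)/(360·8·100000) = -512/759375 m
Superposition: y = Σ y_i = 36974/94921875 m ≈ 0.000390 m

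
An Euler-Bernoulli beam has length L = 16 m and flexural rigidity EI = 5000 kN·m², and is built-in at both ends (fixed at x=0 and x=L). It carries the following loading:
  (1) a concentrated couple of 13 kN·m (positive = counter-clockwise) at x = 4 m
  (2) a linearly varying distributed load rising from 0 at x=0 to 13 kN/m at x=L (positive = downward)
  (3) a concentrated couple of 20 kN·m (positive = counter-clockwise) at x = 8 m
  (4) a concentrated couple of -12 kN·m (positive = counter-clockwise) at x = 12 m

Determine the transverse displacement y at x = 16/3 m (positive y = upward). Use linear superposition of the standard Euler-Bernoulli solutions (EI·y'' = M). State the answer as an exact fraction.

Load 1 — applied couple M₀=13 kN·m at a=4 m (b=L-a=12):
  y_1 = (R_Ax³/6 - M_Ax²/2 - M₀(x-a)²/2)/EI  [x>a] with R_A=117/128, M_A=-39/16 = ((117/128)·(16/3)³/6 - (-39/16)·(16/3)²/2 - 13·((16/3)-4)²/2)/5000 = 52/5625 m
Load 2 — triangular load w₀=13 kN/m (0→w₀ over full span):
  y_2 = -w₀x²(L-x)²(x+2L)/(120LEI) = -13·(16/3)²·(16-(16/3))²·((16/3)+2·16)/(120·16·5000) = -372736/2278125 m
Load 3 — applied couple M₀=20 kN·m at a=8 m (b=L-a=8):
  y_3 = (R_Ax³/6 - M_Ax²/2)/EI  [x≤a] with R_A=15/8, M_A=5 = ((15/8)·(16/3)³/6 - 5·(16/3)²/2)/5000 = -16/3375 m
Load 4 — applied couple M₀=-12 kN·m at a=12 m (b=L-a=4):
  y_4 = (R_Ax³/6 - M_Ax²/2)/EI  [x≤a] with R_A=-27/32, M_A=-15/4 = ((-27/32)·(16/3)³/6 - (-15/4)·(16/3)²/2)/5000 = 4/625 m
Superposition: y = Σ y_i = -347896/2278125 m ≈ -0.152712 m

y(16/3) = -347896/2278125 m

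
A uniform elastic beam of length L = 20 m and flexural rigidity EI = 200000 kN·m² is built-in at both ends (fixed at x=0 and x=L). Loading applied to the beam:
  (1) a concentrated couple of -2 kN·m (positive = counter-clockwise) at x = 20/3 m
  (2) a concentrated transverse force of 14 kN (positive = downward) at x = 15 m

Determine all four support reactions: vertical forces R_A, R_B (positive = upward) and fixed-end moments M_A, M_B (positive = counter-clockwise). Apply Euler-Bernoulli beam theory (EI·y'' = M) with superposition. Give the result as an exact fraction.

Load 1 — applied couple M₀=-2 kN·m at a=20/3 m (b=L-a=40/3):
  R_A = 6M₀ab/L³ = 6·(-2)·(20/3)·(40/3)/20³ = -2/15 kN
  M_A = M₀b(2a-b)/L² = (-2)·(40/3)·(2·(20/3)-(40/3))/20² = 0 kN·m
  R_B = -6M₀ab/L³ = -6·(-2)·(20/3)·(40/3)/20³ = 2/15 kN
  M_B = M₀a(2b-a)/L² = (-2)·(20/3)·(2·(40/3)-(20/3))/20² = -2/3 kN·m
Load 2 — point force P=14 kN at a=15 m (b=L-a=5):
  R_A = Pb²(3a+b)/L³ = 14·5²·(3·15+5)/20³ = 35/16 kN
  M_A = Pab²/L² = 14·15·5²/20² = 105/8 kN·m
  R_B = Pa²(a+3b)/L³ = 14·15²·(15+3·5)/20³ = 189/16 kN
  M_B = -Pa²b/L² = -14·15²·5/20² = -315/8 kN·m
Superposition: R_A = 493/240 kN, M_A = 105/8 kN·m, R_B = 2867/240 kN, M_B = -961/24 kN·m

R_A = 493/240 kN, M_A = 105/8 kN·m, R_B = 2867/240 kN, M_B = -961/24 kN·m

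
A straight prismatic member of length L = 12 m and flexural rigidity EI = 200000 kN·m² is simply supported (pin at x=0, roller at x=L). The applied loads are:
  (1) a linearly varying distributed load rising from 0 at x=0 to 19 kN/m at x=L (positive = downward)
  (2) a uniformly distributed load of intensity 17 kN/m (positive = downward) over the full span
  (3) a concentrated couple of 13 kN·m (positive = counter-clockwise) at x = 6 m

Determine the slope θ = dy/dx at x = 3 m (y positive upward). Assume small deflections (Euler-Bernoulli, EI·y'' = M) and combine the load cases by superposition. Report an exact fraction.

θ(3) = -210539/32000000 rad

Load 1 — triangular load w₀=19 kN/m (0→w₀ over full span):
  θ_1 = -w₀(7L⁴-30L²x²+15x⁴)/(360LEI) = -19·(7·12⁴-30·12²·3²+15·3⁴)/(360·12·200000) = -75639/32000000 rad
Load 2 — uniform load w=17 kN/m over full span:
  θ_2 = -w(L³-6Lx²+4x³)/(24EI) = -17·(12³-6·12·3²+4·3³)/(24·200000) = -1683/400000 rad
Load 3 — applied couple M₀=13 kN·m at a=6 m (b=L-a=6):
  θ_3 = (M₀x²/(2L)+C₁)/EI  [x≤a] with C₁=M₀(3b²-L²)/(6L)=-13/2 = (13·3²/(2·12)+(-13/2))/200000 = -13/1600000 rad
Superposition: θ = Σ θ_i = -210539/32000000 rad ≈ -0.006579 rad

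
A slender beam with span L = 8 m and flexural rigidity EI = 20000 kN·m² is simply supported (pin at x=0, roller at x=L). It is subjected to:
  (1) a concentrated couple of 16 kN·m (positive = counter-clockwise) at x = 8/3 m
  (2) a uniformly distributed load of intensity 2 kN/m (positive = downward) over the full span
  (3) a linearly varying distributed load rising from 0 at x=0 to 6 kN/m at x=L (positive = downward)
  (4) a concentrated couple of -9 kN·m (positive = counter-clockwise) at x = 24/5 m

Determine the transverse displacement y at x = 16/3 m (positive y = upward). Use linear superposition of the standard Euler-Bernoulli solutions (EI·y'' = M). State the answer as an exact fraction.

y(16/3) = -37639/3796875 m

Load 1 — applied couple M₀=16 kN·m at a=8/3 m (b=L-a=16/3):
  y_1 = (M₀x³/(6L)-M₀(x-a)²/2+C₁x)/EI  [x>a] with C₁=M₀(3b²-L²)/(6L)=64/9 = (16·(16/3)³/(6·8)-16·((16/3)-(8/3))²/2+(64/9)·(16/3))/20000 = 16/10125 m
Load 2 — uniform load w=2 kN/m over full span:
  y_2 = -wx(L³-2Lx²+x³)/(24EI) = -2·(16/3)·(8³-2·8·(16/3)²+(16/3)³)/(24·20000) = -704/151875 m
Load 3 — triangular load w₀=6 kN/m (0→w₀ over full span):
  y_3 = -w₀x(7L⁴-10L²x²+3x⁴)/(360LEI) = -6·(16/3)·(7·8⁴-10·8²·(16/3)²+3·(16/3)⁴)/(360·8·20000) = -1088/151875 m
Load 4 — applied couple M₀=-9 kN·m at a=24/5 m (b=L-a=16/5):
  y_4 = (M₀x³/(6L)-M₀(x-a)²/2+C₁x)/EI  [x>a] with C₁=M₀(3b²-L²)/(6L)=156/25 = ((-9)·(16/3)³/(6·8)-(-9)·((16/3)-(24/5))²/2+(156/25)·(16/3))/20000 = 43/140625 m
Superposition: y = Σ y_i = -37639/3796875 m ≈ -0.009913 m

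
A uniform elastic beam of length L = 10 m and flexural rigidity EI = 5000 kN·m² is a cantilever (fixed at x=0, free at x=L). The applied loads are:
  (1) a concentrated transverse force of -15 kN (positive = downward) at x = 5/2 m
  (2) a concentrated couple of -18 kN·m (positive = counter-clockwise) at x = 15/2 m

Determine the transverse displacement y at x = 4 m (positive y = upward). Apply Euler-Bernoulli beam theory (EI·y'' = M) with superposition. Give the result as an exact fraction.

y(4) = 71/80000 m

Load 1 — point force P=-15 kN at a=5/2 m (b=L-a=15/2):
  y_1 = -Pa²(3x-a)/(6EI)  [x>a] = -(-15)·(5/2)²·(3·4-(5/2))/(6·5000) = 19/640 m
Load 2 — applied couple M₀=-18 kN·m at a=15/2 m (b=L-a=5/2):
  y_2 = M₀x²/(2EI)  [x≤a] = (-18)·4²/(2·5000) = -18/625 m
Superposition: y = Σ y_i = 71/80000 m ≈ 0.000888 m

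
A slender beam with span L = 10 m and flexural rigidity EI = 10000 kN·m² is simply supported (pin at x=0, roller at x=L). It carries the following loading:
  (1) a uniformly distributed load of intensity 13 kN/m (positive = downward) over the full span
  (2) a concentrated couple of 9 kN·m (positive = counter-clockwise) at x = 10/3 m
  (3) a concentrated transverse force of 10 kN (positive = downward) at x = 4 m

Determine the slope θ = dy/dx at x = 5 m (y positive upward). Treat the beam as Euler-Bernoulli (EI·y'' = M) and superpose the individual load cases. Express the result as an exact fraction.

θ(5) = 29/40000 rad

Load 1 — uniform load w=13 kN/m over full span:
  θ_1 = -w(L³-6Lx²+4x³)/(24EI) = -13·(10³-6·10·5²+4·5³)/(24·10000) = 0 rad
Load 2 — applied couple M₀=9 kN·m at a=10/3 m (b=L-a=20/3):
  θ_2 = (M₀x²/(2L)-M₀(x-a)+C₁)/EI  [x>a] with C₁=M₀(3b²-L²)/(6L)=5 = (9·5²/(2·10)-9·(5-(10/3))+5)/10000 = 1/8000 rad
Load 3 — point force P=10 kN at a=4 m (b=L-a=6):
  θ_3 = -Pa(2L²-6Lx+3x²+a²)/(6LEI)  [x>a] = -10·4·(2·10²-6·10·5+3·5²+4²)/(6·10·10000) = 3/5000 rad
Superposition: θ = Σ θ_i = 29/40000 rad ≈ 0.000725 rad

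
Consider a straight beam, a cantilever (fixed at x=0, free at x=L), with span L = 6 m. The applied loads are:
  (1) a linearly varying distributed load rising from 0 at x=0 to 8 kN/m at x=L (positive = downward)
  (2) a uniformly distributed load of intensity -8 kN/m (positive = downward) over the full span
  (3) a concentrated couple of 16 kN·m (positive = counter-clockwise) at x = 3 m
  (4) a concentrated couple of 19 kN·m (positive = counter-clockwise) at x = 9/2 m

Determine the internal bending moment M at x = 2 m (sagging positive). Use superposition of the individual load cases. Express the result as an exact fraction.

M(2) = 443/9 kN·m

Load 1 — triangular load w₀=8 kN/m (0→w₀ over full span):
  M_1 = w₀Lx/2 - w₀L²/3 - w₀x³/(6L) = 8·6·2/2 - 8·6²/3 - 8·2³/(6·6) = -448/9 kN·m
Load 2 — uniform load w=-8 kN/m over full span:
  M_2 = -w(L-x)²/2 = -(-8)·(6-2)²/2 = 64 kN·m
Load 3 — applied couple M₀=16 kN·m at a=3 m (b=L-a=3):
  M_3 = M₀  [x≤a] = 16 = 16 kN·m
Load 4 — applied couple M₀=19 kN·m at a=9/2 m (b=L-a=3/2):
  M_4 = M₀  [x≤a] = 19 = 19 kN·m
Superposition: M = Σ M_i = 443/9 kN·m ≈ 49.222222 kN·m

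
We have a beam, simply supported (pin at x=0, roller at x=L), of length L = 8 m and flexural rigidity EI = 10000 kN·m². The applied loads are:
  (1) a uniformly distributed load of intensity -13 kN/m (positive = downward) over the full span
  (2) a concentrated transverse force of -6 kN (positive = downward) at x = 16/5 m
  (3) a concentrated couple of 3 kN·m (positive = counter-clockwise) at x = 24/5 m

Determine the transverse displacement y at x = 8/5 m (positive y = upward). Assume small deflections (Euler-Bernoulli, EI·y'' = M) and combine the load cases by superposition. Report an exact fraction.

Load 1 — uniform load w=-13 kN/m over full span:
  y_1 = -wx(L³-2Lx²+x³)/(24EI) = -(-13)·(8/5)·(8³-2·8·(8/5)²+(8/5)³)/(24·10000) = 48256/1171875 m
Load 2 — point force P=-6 kN at a=16/5 m (b=L-a=24/5):
  y_2 = -Pbx(L²-b²-x²)/(6LEI)  [x≤a] = -(-6)·(24/5)·(8/5)·(8²-(24/5)²-(8/5)²)/(6·8·10000) = 288/78125 m
Load 3 — applied couple M₀=3 kN·m at a=24/5 m (b=L-a=16/5):
  y_3 = (M₀x³/(6L)+C₁x)/EI  [x≤a] with C₁=M₀(3b²-L²)/(6L)=-52/25 = (3·(8/5)³/(6·8)+(-52/25)·(8/5))/10000 = -24/78125 m
Superposition: y = Σ y_i = 52216/1171875 m ≈ 0.044558 m

y(8/5) = 52216/1171875 m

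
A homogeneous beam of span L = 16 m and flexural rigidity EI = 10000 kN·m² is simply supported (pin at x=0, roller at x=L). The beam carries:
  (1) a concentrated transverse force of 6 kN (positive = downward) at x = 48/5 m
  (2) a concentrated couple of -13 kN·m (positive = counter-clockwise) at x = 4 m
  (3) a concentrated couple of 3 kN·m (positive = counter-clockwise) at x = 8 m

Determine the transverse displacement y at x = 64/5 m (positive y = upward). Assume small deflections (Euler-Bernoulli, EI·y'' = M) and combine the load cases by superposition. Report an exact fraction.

Load 1 — point force P=6 kN at a=48/5 m (b=L-a=32/5):
  y_1 = -Pa(L-x)(2Lx-a²-x²)/(6LEI)  [x>a] = -6·(48/5)·(16-(64/5))·(2·16·(64/5)-(48/5)²-(64/5)²)/(6·16·10000) = -2304/78125 m
Load 2 — applied couple M₀=-13 kN·m at a=4 m (b=L-a=12):
  y_2 = (M₀x³/(6L)-M₀(x-a)²/2+C₁x)/EI  [x>a] with C₁=M₀(3b²-L²)/(6L)=-143/6 = ((-13)·(64/5)³/(6·16)-(-13)·((64/5)-4)²/2+(-143/6)·(64/5))/10000 = -1339/156250 m
Load 3 — applied couple M₀=3 kN·m at a=8 m (b=L-a=8):
  y_3 = (M₀x³/(6L)-M₀(x-a)²/2+C₁x)/EI  [x>a] with C₁=M₀(3b²-L²)/(6L)=-2 = (3·(64/5)³/(6·16)-3·((64/5)-8)²/2+(-2)·(64/5))/10000 = 42/78125 m
Superposition: y = Σ y_i = -5863/156250 m ≈ -0.037523 m

y(64/5) = -5863/156250 m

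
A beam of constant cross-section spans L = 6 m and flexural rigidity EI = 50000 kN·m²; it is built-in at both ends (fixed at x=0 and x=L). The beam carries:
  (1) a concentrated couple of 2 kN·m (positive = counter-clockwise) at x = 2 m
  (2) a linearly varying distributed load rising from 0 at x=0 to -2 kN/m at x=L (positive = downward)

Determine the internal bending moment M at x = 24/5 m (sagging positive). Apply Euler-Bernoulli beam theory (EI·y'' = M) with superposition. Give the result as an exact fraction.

Load 1 — applied couple M₀=2 kN·m at a=2 m (b=L-a=4):
  M_1 = R_Ax - M_A - M₀  [x>a] with R_A=4/9, M_A=0 = (4/9)·(24/5) - 0 - 2 = 2/15 kN·m
Load 2 — triangular load w₀=-2 kN/m (0→w₀ over full span):
  M_2 = 3w₀Lx/20 - w₀L²/30 - w₀x³/(6L) = 3·(-2)·6·(24/5)/20 - (-2)·6²/30 - (-2)·(24/5)³/(6·6) = -12/125 kN·m
Superposition: M = Σ M_i = 14/375 kN·m ≈ 0.037333 kN·m

M(24/5) = 14/375 kN·m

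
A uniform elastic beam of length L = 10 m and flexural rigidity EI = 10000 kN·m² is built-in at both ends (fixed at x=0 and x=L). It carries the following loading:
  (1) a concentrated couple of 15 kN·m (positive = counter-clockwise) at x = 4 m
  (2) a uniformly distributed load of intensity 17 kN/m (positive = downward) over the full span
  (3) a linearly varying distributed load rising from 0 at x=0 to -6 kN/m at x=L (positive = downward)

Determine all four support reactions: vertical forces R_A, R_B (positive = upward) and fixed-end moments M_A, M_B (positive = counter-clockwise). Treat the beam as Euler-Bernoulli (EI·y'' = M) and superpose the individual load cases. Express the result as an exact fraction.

R_A = 1954/25 kN, M_A = 1852/15 kN·m, R_B = 1546/25 kN, M_B = -1603/15 kN·m

Load 1 — applied couple M₀=15 kN·m at a=4 m (b=L-a=6):
  R_A = 6M₀ab/L³ = 6·15·4·6/10³ = 54/25 kN
  M_A = M₀b(2a-b)/L² = 15·6·(2·4-6)/10² = 9/5 kN·m
  R_B = -6M₀ab/L³ = -6·15·4·6/10³ = -54/25 kN
  M_B = M₀a(2b-a)/L² = 15·4·(2·6-4)/10² = 24/5 kN·m
Load 2 — uniform load w=17 kN/m over full span:
  R_A = wL/2 = 17·10/2 = 85 kN
  M_A = wL²/12 = 17·10²/12 = 425/3 kN·m
  R_B = wL/2 = 17·10/2 = 85 kN
  M_B = -wL²/12 = -17·10²/12 = -425/3 kN·m
Load 3 — triangular load w₀=-6 kN/m (0→w₀ over full span):
  R_A = 3w₀L/20 = 3·(-6)·10/20 = -9 kN
  M_A = w₀L²/30 = (-6)·10²/30 = -20 kN·m
  R_B = 7w₀L/20 = 7·(-6)·10/20 = -21 kN
  M_B = -w₀L²/20 = -(-6)·10²/20 = 30 kN·m
Superposition: R_A = 1954/25 kN, M_A = 1852/15 kN·m, R_B = 1546/25 kN, M_B = -1603/15 kN·m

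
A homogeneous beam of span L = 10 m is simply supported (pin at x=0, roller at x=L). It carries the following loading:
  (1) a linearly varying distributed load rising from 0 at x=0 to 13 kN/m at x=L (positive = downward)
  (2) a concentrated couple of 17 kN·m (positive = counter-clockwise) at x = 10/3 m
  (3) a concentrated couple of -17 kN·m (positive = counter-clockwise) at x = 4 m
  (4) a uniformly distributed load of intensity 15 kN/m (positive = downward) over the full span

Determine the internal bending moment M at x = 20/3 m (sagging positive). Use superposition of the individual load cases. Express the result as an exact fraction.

M(20/3) = 20000/81 kN·m

Load 1 — triangular load w₀=13 kN/m (0→w₀ over full span):
  M_1 = w₀Lx/6 - w₀x³/(6L) = 13·10·(20/3)/6 - 13·(20/3)³/(6·10) = 6500/81 kN·m
Load 2 — applied couple M₀=17 kN·m at a=10/3 m (b=L-a=20/3):
  M_2 = M₀x/L - M₀  [x>a] = 17·(20/3)/10 - 17 = -17/3 kN·m
Load 3 — applied couple M₀=-17 kN·m at a=4 m (b=L-a=6):
  M_3 = M₀x/L - M₀  [x>a] = (-17)·(20/3)/10 - (-17) = 17/3 kN·m
Load 4 — uniform load w=15 kN/m over full span:
  M_4 = wx(L-x)/2 = 15·(20/3)·(10-(20/3))/2 = 500/3 kN·m
Superposition: M = Σ M_i = 20000/81 kN·m ≈ 246.913580 kN·m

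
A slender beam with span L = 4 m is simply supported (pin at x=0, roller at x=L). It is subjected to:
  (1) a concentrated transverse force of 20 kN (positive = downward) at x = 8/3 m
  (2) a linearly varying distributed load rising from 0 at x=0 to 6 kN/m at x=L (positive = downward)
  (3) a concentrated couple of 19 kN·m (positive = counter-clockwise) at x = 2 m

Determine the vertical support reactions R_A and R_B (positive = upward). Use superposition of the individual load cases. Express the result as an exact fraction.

Load 1 — point force P=20 kN at a=8/3 m (b=L-a=4/3):
  R_A = Pb/L = 20·(4/3)/4 = 20/3 kN
  R_B = Pa/L = 20·(8/3)/4 = 40/3 kN
Load 2 — triangular load w₀=6 kN/m (0→w₀ over full span):
  R_A = w₀L/6 = 6·4/6 = 4 kN
  R_B = w₀L/3 = 6·4/3 = 8 kN
Load 3 — applied couple M₀=19 kN·m at a=2 m (b=L-a=2):
  R_A = M₀/L = 19/4 kN
  R_B = -M₀/L = -19/4 kN
Superposition: R_A = 185/12 kN, R_B = 199/12 kN

R_A = 185/12 kN, R_B = 199/12 kN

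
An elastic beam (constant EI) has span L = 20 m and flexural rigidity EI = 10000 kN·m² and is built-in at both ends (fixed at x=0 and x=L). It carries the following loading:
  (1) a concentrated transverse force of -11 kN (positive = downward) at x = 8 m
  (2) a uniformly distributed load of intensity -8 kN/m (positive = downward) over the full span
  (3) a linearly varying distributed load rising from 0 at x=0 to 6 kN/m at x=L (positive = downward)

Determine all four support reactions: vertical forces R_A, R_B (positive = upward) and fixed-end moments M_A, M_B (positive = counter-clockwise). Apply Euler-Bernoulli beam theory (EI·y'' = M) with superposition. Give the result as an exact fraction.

Load 1 — point force P=-11 kN at a=8 m (b=L-a=12):
  R_A = Pb²(3a+b)/L³ = (-11)·12²·(3·8+12)/20³ = -891/125 kN
  M_A = Pab²/L² = (-11)·8·12²/20² = -792/25 kN·m
  R_B = Pa²(a+3b)/L³ = (-11)·8²·(8+3·12)/20³ = -484/125 kN
  M_B = -Pa²b/L² = -(-11)·8²·12/20² = 528/25 kN·m
Load 2 — uniform load w=-8 kN/m over full span:
  R_A = wL/2 = (-8)·20/2 = -80 kN
  M_A = wL²/12 = (-8)·20²/12 = -800/3 kN·m
  R_B = wL/2 = (-8)·20/2 = -80 kN
  M_B = -wL²/12 = -(-8)·20²/12 = 800/3 kN·m
Load 3 — triangular load w₀=6 kN/m (0→w₀ over full span):
  R_A = 3w₀L/20 = 3·6·20/20 = 18 kN
  M_A = w₀L²/30 = 6·20²/30 = 80 kN·m
  R_B = 7w₀L/20 = 7·6·20/20 = 42 kN
  M_B = -w₀L²/20 = -6·20²/20 = -120 kN·m
Superposition: R_A = -8641/125 kN, M_A = -16376/75 kN·m, R_B = -5234/125 kN, M_B = 12584/75 kN·m

R_A = -8641/125 kN, M_A = -16376/75 kN·m, R_B = -5234/125 kN, M_B = 12584/75 kN·m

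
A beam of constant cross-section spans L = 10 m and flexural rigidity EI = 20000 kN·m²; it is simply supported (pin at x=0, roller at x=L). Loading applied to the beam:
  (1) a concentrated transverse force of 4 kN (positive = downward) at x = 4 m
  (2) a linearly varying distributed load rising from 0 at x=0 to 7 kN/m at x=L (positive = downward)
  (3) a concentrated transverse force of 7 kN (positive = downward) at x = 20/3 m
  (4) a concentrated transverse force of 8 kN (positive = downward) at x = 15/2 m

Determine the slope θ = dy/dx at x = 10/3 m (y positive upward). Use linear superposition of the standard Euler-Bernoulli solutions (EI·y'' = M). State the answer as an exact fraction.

θ(10/3) = -626491/97200000 rad

Load 1 — point force P=4 kN at a=4 m (b=L-a=6):
  θ_1 = -Pb(L²-b²-3x²)/(6LEI)  [x≤a] = -4·6·(10²-6²-3·(10/3)²)/(6·10·20000) = -23/37500 rad
Load 2 — triangular load w₀=7 kN/m (0→w₀ over full span):
  θ_2 = -w₀(7L⁴-30L²x²+15x⁴)/(360LEI) = -7·(7·10⁴-30·10²·(10/3)²+15·(10/3)⁴)/(360·10·20000) = -91/24300 rad
Load 3 — point force P=7 kN at a=20/3 m (b=L-a=10/3):
  θ_3 = -Pb(L²-b²-3x²)/(6LEI)  [x≤a] = -7·(10/3)·(10²-(10/3)²-3·(10/3)²)/(6·10·20000) = -7/6480 rad
Load 4 — point force P=8 kN at a=15/2 m (b=L-a=5/2):
  θ_4 = -Pb(L²-b²-3x²)/(6LEI)  [x≤a] = -8·(5/2)·(10²-(5/2)²-3·(10/3)²)/(6·10·20000) = -29/28800 rad
Superposition: θ = Σ θ_i = -626491/97200000 rad ≈ -0.006445 rad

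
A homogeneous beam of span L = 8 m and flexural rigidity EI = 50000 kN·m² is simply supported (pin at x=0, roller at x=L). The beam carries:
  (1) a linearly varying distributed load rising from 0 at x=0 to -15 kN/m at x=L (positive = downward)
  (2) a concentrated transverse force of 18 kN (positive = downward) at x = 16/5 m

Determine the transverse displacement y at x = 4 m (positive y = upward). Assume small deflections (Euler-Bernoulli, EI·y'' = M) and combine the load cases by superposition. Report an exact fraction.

Load 1 — triangular load w₀=-15 kN/m (0→w₀ over full span):
  y_1 = -w₀x(7L⁴-10L²x²+3x⁴)/(360LEI) = -(-15)·4·(7·8⁴-10·8²·4²+3·4⁴)/(360·8·50000) = 1/125 m
Load 2 — point force P=18 kN at a=16/5 m (b=L-a=24/5):
  y_2 = -Pa(L-x)(2Lx-a²-x²)/(6LEI)  [x>a] = -18·(16/5)·(8-4)·(2·8·4-(16/5)²-4²)/(6·8·50000) = -1416/390625 m
Superposition: y = Σ y_i = 1709/390625 m ≈ 0.004375 m

y(4) = 1709/390625 m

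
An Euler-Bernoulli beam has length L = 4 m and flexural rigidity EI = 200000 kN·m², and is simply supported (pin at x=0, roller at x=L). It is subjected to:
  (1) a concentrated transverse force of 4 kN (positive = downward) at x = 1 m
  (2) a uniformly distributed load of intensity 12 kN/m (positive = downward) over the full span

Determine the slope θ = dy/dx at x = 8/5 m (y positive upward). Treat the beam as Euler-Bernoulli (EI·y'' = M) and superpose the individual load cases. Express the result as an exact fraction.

Load 1 — point force P=4 kN at a=1 m (b=L-a=3):
  θ_1 = -Pa(2L²-6Lx+3x²+a²)/(6LEI)  [x>a] = -4·1·(2·4²-6·4·(8/5)+3·(8/5)²+1²)/(6·4·200000) = -19/10000000 rad
Load 2 — uniform load w=12 kN/m over full span:
  θ_2 = -w(L³-6Lx²+4x³)/(24EI) = -12·(4³-6·4·(8/5)²+4·(8/5)³)/(24·200000) = -37/781250 rad
Superposition: θ = Σ θ_i = -2463/50000000 rad ≈ -0.000049 rad

θ(8/5) = -2463/50000000 rad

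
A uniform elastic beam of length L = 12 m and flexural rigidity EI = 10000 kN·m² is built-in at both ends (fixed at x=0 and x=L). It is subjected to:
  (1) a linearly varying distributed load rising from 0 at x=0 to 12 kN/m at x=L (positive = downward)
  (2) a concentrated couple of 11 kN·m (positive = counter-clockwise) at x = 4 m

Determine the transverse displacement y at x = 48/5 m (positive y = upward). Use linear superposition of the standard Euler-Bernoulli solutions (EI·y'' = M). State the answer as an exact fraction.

Load 1 — triangular load w₀=12 kN/m (0→w₀ over full span):
  y_1 = -w₀x²(L-x)²(x+2L)/(120LEI) = -12·(48/5)²·(12-(48/5))²·((48/5)+2·12)/(120·12·10000) = -145152/9765625 m
Load 2 — applied couple M₀=11 kN·m at a=4 m (b=L-a=8):
  y_2 = (R_Ax³/6 - M_Ax²/2 - M₀(x-a)²/2)/EI  [x>a] with R_A=11/9, M_A=0 = ((11/9)·(48/5)³/6 - 0·(48/5)²/2 - 11·((48/5)-4)²/2)/10000 = 121/156250 m
Superposition: y = Σ y_i = -275179/19531250 m ≈ -0.014089 m

y(48/5) = -275179/19531250 m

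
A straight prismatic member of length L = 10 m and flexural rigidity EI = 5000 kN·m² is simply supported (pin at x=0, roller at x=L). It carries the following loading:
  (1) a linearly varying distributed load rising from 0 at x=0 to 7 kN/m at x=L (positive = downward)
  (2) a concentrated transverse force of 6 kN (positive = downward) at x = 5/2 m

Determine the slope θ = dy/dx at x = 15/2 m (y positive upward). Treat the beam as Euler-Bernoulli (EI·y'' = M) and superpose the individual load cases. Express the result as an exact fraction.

θ(15/2) = 10919/460800 rad

Load 1 — triangular load w₀=7 kN/m (0→w₀ over full span):
  θ_1 = -w₀(7L⁴-30L²x²+15x⁴)/(360LEI) = -7·(7·10⁴-30·10²·(15/2)²+15·(15/2)⁴)/(360·10·5000) = 9191/460800 rad
Load 2 — point force P=6 kN at a=5/2 m (b=L-a=15/2):
  θ_2 = -Pa(2L²-6Lx+3x²+a²)/(6LEI)  [x>a] = -6·(5/2)·(2·10²-6·10·(15/2)+3·(15/2)²+(5/2)²)/(6·10·5000) = 3/800 rad
Superposition: θ = Σ θ_i = 10919/460800 rad ≈ 0.023696 rad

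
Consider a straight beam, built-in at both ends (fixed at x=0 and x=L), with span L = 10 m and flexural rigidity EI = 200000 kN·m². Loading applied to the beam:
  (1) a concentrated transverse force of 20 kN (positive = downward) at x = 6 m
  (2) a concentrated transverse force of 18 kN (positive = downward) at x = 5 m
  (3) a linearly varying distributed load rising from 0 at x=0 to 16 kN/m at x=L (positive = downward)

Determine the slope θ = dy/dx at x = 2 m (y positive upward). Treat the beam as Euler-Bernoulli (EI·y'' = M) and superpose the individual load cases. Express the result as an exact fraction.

θ(2) = -8329/15000000 rad

Load 1 — point force P=20 kN at a=6 m (b=L-a=4):
  θ_1 = -Pb²x(2aL-(3a+b)x)/(2L³EI)  [x≤a] = -20·4²·2·(2·6·10-(3·6+4)·2)/(2·10³·200000) = -19/156250 rad
Load 2 — point force P=18 kN at a=5 m (b=L-a=5):
  θ_2 = -Pb²x(2aL-(3a+b)x)/(2L³EI)  [x≤a] = -18·5²·2·(2·5·10-(3·5+5)·2)/(2·10³·200000) = -27/200000 rad
Load 3 — triangular load w₀=16 kN/m (0→w₀ over full span):
  θ_3 = -w₀(2x(L-x)(L-2x)(x+2L)+x²(L-x)²)/(120LEI) = -16·(2·2·(10-2)·(10-2·2)·(2+2·10)+2²·(10-2)²)/(120·10·200000) = -14/46875 rad
Superposition: θ = Σ θ_i = -8329/15000000 rad ≈ -0.000555 rad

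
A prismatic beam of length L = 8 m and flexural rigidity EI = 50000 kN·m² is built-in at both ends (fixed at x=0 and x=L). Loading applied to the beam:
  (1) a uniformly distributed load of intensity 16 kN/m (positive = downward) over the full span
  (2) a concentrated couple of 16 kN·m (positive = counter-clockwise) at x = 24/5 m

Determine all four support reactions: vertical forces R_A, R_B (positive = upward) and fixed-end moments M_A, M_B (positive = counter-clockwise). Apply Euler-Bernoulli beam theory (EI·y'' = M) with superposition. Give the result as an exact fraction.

Load 1 — uniform load w=16 kN/m over full span:
  R_A = wL/2 = 16·8/2 = 64 kN
  M_A = wL²/12 = 16·8²/12 = 256/3 kN·m
  R_B = wL/2 = 16·8/2 = 64 kN
  M_B = -wL²/12 = -16·8²/12 = -256/3 kN·m
Load 2 — applied couple M₀=16 kN·m at a=24/5 m (b=L-a=16/5):
  R_A = 6M₀ab/L³ = 6·16·(24/5)·(16/5)/8³ = 72/25 kN
  M_A = M₀b(2a-b)/L² = 16·(16/5)·(2·(24/5)-(16/5))/8² = 128/25 kN·m
  R_B = -6M₀ab/L³ = -6·16·(24/5)·(16/5)/8³ = -72/25 kN
  M_B = M₀a(2b-a)/L² = 16·(24/5)·(2·(16/5)-(24/5))/8² = 48/25 kN·m
Superposition: R_A = 1672/25 kN, M_A = 6784/75 kN·m, R_B = 1528/25 kN, M_B = -6256/75 kN·m

R_A = 1672/25 kN, M_A = 6784/75 kN·m, R_B = 1528/25 kN, M_B = -6256/75 kN·m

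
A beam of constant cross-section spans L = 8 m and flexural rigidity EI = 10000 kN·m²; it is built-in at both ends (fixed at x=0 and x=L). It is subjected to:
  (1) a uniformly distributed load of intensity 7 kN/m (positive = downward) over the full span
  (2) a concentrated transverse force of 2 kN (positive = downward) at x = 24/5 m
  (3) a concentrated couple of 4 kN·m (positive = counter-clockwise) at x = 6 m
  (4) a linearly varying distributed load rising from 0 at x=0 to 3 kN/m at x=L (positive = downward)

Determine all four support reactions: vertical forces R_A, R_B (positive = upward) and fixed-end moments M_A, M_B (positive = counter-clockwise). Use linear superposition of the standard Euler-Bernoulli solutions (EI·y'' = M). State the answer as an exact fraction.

Load 1 — uniform load w=7 kN/m over full span:
  R_A = wL/2 = 7·8/2 = 28 kN
  M_A = wL²/12 = 7·8²/12 = 112/3 kN·m
  R_B = wL/2 = 7·8/2 = 28 kN
  M_B = -wL²/12 = -7·8²/12 = -112/3 kN·m
Load 2 — point force P=2 kN at a=24/5 m (b=L-a=16/5):
  R_A = Pb²(3a+b)/L³ = 2·(16/5)²·(3·(24/5)+(16/5))/8³ = 88/125 kN
  M_A = Pab²/L² = 2·(24/5)·(16/5)²/8² = 192/125 kN·m
  R_B = Pa²(a+3b)/L³ = 2·(24/5)²·((24/5)+3·(16/5))/8³ = 162/125 kN
  M_B = -Pa²b/L² = -2·(24/5)²·(16/5)/8² = -288/125 kN·m
Load 3 — applied couple M₀=4 kN·m at a=6 m (b=L-a=2):
  R_A = 6M₀ab/L³ = 6·4·6·2/8³ = 9/16 kN
  M_A = M₀b(2a-b)/L² = 4·2·(2·6-2)/8² = 5/4 kN·m
  R_B = -6M₀ab/L³ = -6·4·6·2/8³ = -9/16 kN
  M_B = M₀a(2b-a)/L² = 4·6·(2·2-6)/8² = -3/4 kN·m
Load 4 — triangular load w₀=3 kN/m (0→w₀ over full span):
  R_A = 3w₀L/20 = 3·3·8/20 = 18/5 kN
  M_A = w₀L²/30 = 3·8²/30 = 32/5 kN·m
  R_B = 7w₀L/20 = 7·3·8/20 = 42/5 kN
  M_B = -w₀L²/20 = -3·8²/20 = -48/5 kN·m
Superposition: R_A = 65733/2000 kN, M_A = 69779/1500 kN·m, R_B = 74267/2000 kN, M_B = -74981/1500 kN·m

R_A = 65733/2000 kN, M_A = 69779/1500 kN·m, R_B = 74267/2000 kN, M_B = -74981/1500 kN·m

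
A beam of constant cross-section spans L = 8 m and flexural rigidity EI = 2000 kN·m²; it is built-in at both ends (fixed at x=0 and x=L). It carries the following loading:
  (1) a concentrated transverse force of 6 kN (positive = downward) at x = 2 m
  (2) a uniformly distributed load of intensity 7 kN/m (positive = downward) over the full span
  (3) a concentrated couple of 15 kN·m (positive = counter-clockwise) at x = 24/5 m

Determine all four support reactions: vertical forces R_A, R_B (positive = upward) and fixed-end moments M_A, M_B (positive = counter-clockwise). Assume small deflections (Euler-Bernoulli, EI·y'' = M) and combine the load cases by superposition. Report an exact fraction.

R_A = 2861/80 kN, M_A = 2933/60 kN·m, R_B = 2099/80 kN, M_B = -2267/60 kN·m

Load 1 — point force P=6 kN at a=2 m (b=L-a=6):
  R_A = Pb²(3a+b)/L³ = 6·6²·(3·2+6)/8³ = 81/16 kN
  M_A = Pab²/L² = 6·2·6²/8² = 27/4 kN·m
  R_B = Pa²(a+3b)/L³ = 6·2²·(2+3·6)/8³ = 15/16 kN
  M_B = -Pa²b/L² = -6·2²·6/8² = -9/4 kN·m
Load 2 — uniform load w=7 kN/m over full span:
  R_A = wL/2 = 7·8/2 = 28 kN
  M_A = wL²/12 = 7·8²/12 = 112/3 kN·m
  R_B = wL/2 = 7·8/2 = 28 kN
  M_B = -wL²/12 = -7·8²/12 = -112/3 kN·m
Load 3 — applied couple M₀=15 kN·m at a=24/5 m (b=L-a=16/5):
  R_A = 6M₀ab/L³ = 6·15·(24/5)·(16/5)/8³ = 27/10 kN
  M_A = M₀b(2a-b)/L² = 15·(16/5)·(2·(24/5)-(16/5))/8² = 24/5 kN·m
  R_B = -6M₀ab/L³ = -6·15·(24/5)·(16/5)/8³ = -27/10 kN
  M_B = M₀a(2b-a)/L² = 15·(24/5)·(2·(16/5)-(24/5))/8² = 9/5 kN·m
Superposition: R_A = 2861/80 kN, M_A = 2933/60 kN·m, R_B = 2099/80 kN, M_B = -2267/60 kN·m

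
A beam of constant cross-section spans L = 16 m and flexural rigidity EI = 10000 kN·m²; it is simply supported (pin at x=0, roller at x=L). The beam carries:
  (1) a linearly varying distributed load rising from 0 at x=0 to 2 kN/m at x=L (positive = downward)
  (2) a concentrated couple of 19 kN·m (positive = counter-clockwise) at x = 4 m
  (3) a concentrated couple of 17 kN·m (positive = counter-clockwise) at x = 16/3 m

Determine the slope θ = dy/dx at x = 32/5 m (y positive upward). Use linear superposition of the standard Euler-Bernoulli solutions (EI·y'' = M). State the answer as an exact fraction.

θ(32/5) = -298229/112500000 rad

Load 1 — triangular load w₀=2 kN/m (0→w₀ over full span):
  θ_1 = -w₀(7L⁴-30L²x²+15x⁴)/(360LEI) = -2·(7·16⁴-30·16²·(32/5)²+15·(32/5)⁴)/(360·16·10000) = -20672/3515625 rad
Load 2 — applied couple M₀=19 kN·m at a=4 m (b=L-a=12):
  θ_2 = (M₀x²/(2L)-M₀(x-a)+C₁)/EI  [x>a] with C₁=M₀(3b²-L²)/(6L)=209/6 = (19·(32/5)²/(2·16)-19·((32/5)-4)+(209/6))/10000 = 2033/1500000 rad
Load 3 — applied couple M₀=17 kN·m at a=16/3 m (b=L-a=32/3):
  θ_3 = (M₀x²/(2L)-M₀(x-a)+C₁)/EI  [x>a] with C₁=M₀(3b²-L²)/(6L)=136/9 = (17·(32/5)²/(2·16)-17·((32/5)-(16/3))+(136/9))/10000 = 527/281250 rad
Superposition: θ = Σ θ_i = -298229/112500000 rad ≈ -0.002651 rad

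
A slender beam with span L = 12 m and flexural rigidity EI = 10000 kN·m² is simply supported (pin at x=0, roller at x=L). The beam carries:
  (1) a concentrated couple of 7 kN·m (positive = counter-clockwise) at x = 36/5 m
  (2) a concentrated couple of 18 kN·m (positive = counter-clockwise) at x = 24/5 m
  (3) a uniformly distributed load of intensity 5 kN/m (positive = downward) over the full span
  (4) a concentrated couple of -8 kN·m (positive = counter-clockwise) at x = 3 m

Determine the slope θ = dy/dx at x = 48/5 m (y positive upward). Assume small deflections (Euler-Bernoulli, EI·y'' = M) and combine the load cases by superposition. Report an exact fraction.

Load 1 — applied couple M₀=7 kN·m at a=36/5 m (b=L-a=24/5):
  θ_1 = (M₀x²/(2L)-M₀(x-a)+C₁)/EI  [x>a] with C₁=M₀(3b²-L²)/(6L)=-182/25 = (7·(48/5)²/(2·12)-7·((48/5)-(36/5))+(-182/25))/10000 = 7/25000 rad
Load 2 — applied couple M₀=18 kN·m at a=24/5 m (b=L-a=36/5):
  θ_2 = (M₀x²/(2L)-M₀(x-a)+C₁)/EI  [x>a] with C₁=M₀(3b²-L²)/(6L)=72/25 = (18·(48/5)²/(2·12)-18·((48/5)-(24/5))+(72/25))/10000 = -9/6250 rad
Load 3 — uniform load w=5 kN/m over full span:
  θ_3 = -w(L³-6Lx²+4x³)/(24EI) = -5·(12³-6·12·(48/5)²+4·(48/5)³)/(24·10000) = 891/31250 rad
Load 4 — applied couple M₀=-8 kN·m at a=3 m (b=L-a=9):
  θ_4 = (M₀x²/(2L)-M₀(x-a)+C₁)/EI  [x>a] with C₁=M₀(3b²-L²)/(6L)=-11 = ((-8)·(48/5)²/(2·12)-(-8)·((48/5)-3)+(-11))/10000 = 277/250000 rad
Superposition: θ = Σ θ_i = 1423/50000 rad ≈ 0.028460 rad

θ(48/5) = 1423/50000 rad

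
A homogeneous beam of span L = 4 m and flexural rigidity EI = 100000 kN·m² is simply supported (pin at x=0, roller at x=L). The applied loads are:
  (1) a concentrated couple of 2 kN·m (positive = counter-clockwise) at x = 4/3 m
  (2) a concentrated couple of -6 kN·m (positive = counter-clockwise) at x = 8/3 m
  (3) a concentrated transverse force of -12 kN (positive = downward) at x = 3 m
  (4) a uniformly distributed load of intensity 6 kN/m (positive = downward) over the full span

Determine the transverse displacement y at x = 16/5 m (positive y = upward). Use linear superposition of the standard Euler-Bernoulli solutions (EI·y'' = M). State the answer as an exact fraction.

y(16/5) = -6703/281250000 m

Load 1 — applied couple M₀=2 kN·m at a=4/3 m (b=L-a=8/3):
  y_1 = (M₀x³/(6L)-M₀(x-a)²/2+C₁x)/EI  [x>a] with C₁=M₀(3b²-L²)/(6L)=4/9 = (2·(16/5)³/(6·4)-2·((16/5)-(4/3))²/2+(4/9)·(16/5))/100000 = 47/7031250 m
Load 2 — applied couple M₀=-6 kN·m at a=8/3 m (b=L-a=4/3):
  y_2 = (M₀x³/(6L)-M₀(x-a)²/2+C₁x)/EI  [x>a] with C₁=M₀(3b²-L²)/(6L)=8/3 = ((-6)·(16/5)³/(6·4)-(-6)·((16/5)-(8/3))²/2+(8/3)·(16/5))/100000 = 14/1171875 m
Load 3 — point force P=-12 kN at a=3 m (b=L-a=1):
  y_3 = -Pa(L-x)(2Lx-a²-x²)/(6LEI)  [x>a] = -(-12)·3·(4-(16/5))·(2·4·(16/5)-3²-(16/5)²)/(6·4·100000) = 477/6250000 m
Load 4 — uniform load w=6 kN/m over full span:
  y_4 = -wx(L³-2Lx²+x³)/(24EI) = -6·(16/5)·(4³-2·4·(16/5)²+(16/5)³)/(24·100000) = -232/1953125 m
Superposition: y = Σ y_i = -6703/281250000 m ≈ -0.000024 m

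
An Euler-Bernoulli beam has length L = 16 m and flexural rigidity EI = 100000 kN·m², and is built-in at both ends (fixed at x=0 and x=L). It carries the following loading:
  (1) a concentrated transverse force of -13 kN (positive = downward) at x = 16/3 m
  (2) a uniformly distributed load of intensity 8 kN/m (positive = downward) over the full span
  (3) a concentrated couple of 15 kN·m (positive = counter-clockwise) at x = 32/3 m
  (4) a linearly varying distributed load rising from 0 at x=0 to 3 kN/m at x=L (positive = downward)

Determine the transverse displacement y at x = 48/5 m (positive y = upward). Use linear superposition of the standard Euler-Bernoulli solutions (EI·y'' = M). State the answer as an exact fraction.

y(48/5) = -54637348/3955078125 m

Load 1 — point force P=-13 kN at a=16/3 m (b=L-a=32/3):
  y_1 = -Pa²(L-x)²(3bL-(3b+a)(L-x))/(6L³EI)  [x>a] = -(-13)·(16/3)²·(16-(48/5))²·(3·(32/3)·16-(3·(32/3)+(16/3))·(16-(48/5)))/(6·16³·100000) = 53248/31640625 m
Load 2 — uniform load w=8 kN/m over full span:
  y_2 = -wx²(L-x)²/(24EI) = -8·(48/5)²·(16-(48/5))²/(24·100000) = -24576/1953125 m
Load 3 — applied couple M₀=15 kN·m at a=32/3 m (b=L-a=16/3):
  y_3 = (R_Ax³/6 - M_Ax²/2)/EI  [x≤a] with R_A=5/4, M_A=5 = ((5/4)·(48/5)³/6 - 5·(48/5)²/2)/100000 = -36/78125 m
Load 4 — triangular load w₀=3 kN/m (0→w₀ over full span):
  y_4 = -w₀x²(L-x)²(x+2L)/(120LEI) = -3·(48/5)²·(16-(48/5))²·((48/5)+2·16)/(120·16·100000) = -119808/48828125 m
Superposition: y = Σ y_i = -54637348/3955078125 m ≈ -0.013814 m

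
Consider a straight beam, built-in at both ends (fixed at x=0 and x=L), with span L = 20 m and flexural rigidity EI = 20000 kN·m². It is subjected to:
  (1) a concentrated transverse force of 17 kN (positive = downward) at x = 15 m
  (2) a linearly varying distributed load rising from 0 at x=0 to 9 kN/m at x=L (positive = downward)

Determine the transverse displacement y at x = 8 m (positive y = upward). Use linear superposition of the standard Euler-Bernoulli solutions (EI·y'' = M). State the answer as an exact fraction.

Load 1 — point force P=17 kN at a=15 m (b=L-a=5):
  y_1 = -Pb²x²(3aL-(3a+b)x)/(6L³EI)  [x≤a] = -17·5²·8²·(3·15·20-(3·15+5)·8)/(6·20³·20000) = -17/1200 m
Load 2 — triangular load w₀=9 kN/m (0→w₀ over full span):
  y_2 = -w₀x²(L-x)²(x+2L)/(120LEI) = -9·8²·(20-8)²·(8+2·20)/(120·20·20000) = -1296/15625 m
Superposition: y = Σ y_i = -72833/750000 m ≈ -0.097111 m

y(8) = -72833/750000 m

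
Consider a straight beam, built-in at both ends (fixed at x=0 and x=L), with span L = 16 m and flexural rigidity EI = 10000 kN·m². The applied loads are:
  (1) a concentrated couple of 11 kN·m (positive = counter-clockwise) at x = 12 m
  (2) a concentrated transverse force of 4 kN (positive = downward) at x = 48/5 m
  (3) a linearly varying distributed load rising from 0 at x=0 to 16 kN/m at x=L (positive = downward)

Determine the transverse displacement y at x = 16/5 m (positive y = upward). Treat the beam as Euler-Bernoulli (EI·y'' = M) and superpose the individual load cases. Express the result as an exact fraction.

Load 1 — applied couple M₀=11 kN·m at a=12 m (b=L-a=4):
  y_1 = (R_Ax³/6 - M_Ax²/2)/EI  [x≤a] with R_A=99/128, M_A=55/16 = ((99/128)·(16/5)³/6 - (55/16)·(16/5)²/2)/10000 = -209/156250 m
Load 2 — point force P=4 kN at a=48/5 m (b=L-a=32/5):
  y_2 = -Pb²x²(3aL-(3a+b)x)/(6L³EI)  [x≤a] = -4·(32/5)²·(16/5)²·(3·(48/5)·16-(3·(48/5)+(32/5))·(16/5))/(6·16³·10000) = -69632/29296875 m
Load 3 — triangular load w₀=16 kN/m (0→w₀ over full span):
  y_3 = -w₀x²(L-x)²(x+2L)/(120LEI) = -16·(16/5)²·(16-(16/5))²·((16/5)+2·16)/(120·16·10000) = -1441792/29296875 m
Superposition: y = Σ y_i = -1033741/19531250 m ≈ -0.052928 m

y(16/5) = -1033741/19531250 m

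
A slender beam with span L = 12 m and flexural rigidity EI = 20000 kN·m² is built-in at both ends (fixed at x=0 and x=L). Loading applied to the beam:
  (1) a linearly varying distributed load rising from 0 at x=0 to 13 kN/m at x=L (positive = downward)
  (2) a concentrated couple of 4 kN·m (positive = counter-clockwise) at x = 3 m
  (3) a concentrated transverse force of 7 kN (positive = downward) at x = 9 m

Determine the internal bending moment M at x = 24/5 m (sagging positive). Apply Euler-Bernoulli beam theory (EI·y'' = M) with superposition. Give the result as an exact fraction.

M(24/5) = 59629/2000 kN·m

Load 1 — triangular load w₀=13 kN/m (0→w₀ over full span):
  M_1 = 3w₀Lx/20 - w₀L²/30 - w₀x³/(6L) = 3·13·12·(24/5)/20 - 13·12²/30 - 13·(24/5)³/(6·12) = 3744/125 kN·m
Load 2 — applied couple M₀=4 kN·m at a=3 m (b=L-a=9):
  M_2 = R_Ax - M_A - M₀  [x>a] with R_A=3/8, M_A=-3/4 = (3/8)·(24/5) - (-3/4) - 4 = -29/20 kN·m
Load 3 — point force P=7 kN at a=9 m (b=L-a=3):
  M_3 = Pb²(3a+b)x/L³ - Pab²/L²  [x≤a] = 7·3²·(3·9+3)·(24/5)/12³ - 7·9·3²/12² = 21/16 kN·m
Superposition: M = Σ M_i = 59629/2000 kN·m ≈ 29.814500 kN·m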